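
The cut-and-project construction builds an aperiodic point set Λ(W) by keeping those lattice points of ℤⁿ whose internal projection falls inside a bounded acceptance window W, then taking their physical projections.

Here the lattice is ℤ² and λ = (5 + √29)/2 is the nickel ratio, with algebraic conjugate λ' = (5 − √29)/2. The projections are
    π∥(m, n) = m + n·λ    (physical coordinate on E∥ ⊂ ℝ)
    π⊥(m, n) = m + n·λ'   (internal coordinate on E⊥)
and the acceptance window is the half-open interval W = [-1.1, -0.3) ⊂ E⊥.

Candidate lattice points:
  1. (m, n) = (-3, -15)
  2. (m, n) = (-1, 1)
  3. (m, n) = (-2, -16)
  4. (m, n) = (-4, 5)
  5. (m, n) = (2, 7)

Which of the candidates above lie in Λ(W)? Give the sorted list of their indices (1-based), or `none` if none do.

Compute λ' = (5−√29)/2 = -0.1926, so π⊥(m,n) = m -0.1926·n.
candidate 1: (m,n)=(-3,-15) → π∥ = -3-15·λ ≈ -80.8887, π⊥ = -3-15·λ' ≈ -0.1113 ∉ [-1.1, -0.3) ⇒ out
candidate 2: (m,n)=(-1,1) → π∥ = -1+1·λ ≈ 4.1926, π⊥ = -1+1·λ' ≈ -1.1926 ∉ [-1.1, -0.3) ⇒ out
candidate 3: (m,n)=(-2,-16) → π∥ = -2-16·λ ≈ -85.0813, π⊥ = -2-16·λ' ≈ 1.0813 ∉ [-1.1, -0.3) ⇒ out
candidate 4: (m,n)=(-4,5) → π∥ = -4+5·λ ≈ 21.9629, π⊥ = -4+5·λ' ≈ -4.9629 ∉ [-1.1, -0.3) ⇒ out
candidate 5: (m,n)=(2,7) → π∥ = 2+7·λ ≈ 38.3481, π⊥ = 2+7·λ' ≈ 0.6519 ∉ [-1.1, -0.3) ⇒ out

none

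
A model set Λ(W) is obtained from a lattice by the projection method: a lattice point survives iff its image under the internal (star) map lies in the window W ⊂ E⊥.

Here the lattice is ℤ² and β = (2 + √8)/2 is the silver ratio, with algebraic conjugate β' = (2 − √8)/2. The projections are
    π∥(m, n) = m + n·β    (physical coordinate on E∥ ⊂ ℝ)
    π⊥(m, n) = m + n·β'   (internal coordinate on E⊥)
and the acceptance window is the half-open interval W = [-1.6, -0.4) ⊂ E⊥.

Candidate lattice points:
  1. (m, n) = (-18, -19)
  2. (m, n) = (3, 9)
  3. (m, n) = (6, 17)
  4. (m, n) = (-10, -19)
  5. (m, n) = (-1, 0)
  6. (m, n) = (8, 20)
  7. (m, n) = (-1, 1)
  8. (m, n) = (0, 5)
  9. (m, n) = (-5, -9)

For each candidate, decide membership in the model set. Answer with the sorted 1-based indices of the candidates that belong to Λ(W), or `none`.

β' = (2−√8)/2 ≈ -0.414214.
#1 (-18,-19): internal coord -18 + (-19)·β' = -10.129942; -10.129942 ∉ [-1.6, -0.4) → out
#2 (3,9): internal coord 3 + (9)·β' = -0.727922; -0.727922 ∈ [-1.6, -0.4) → IN Λ
#3 (6,17): internal coord 6 + (17)·β' = -1.041631; -1.041631 ∈ [-1.6, -0.4) → IN Λ
#4 (-10,-19): internal coord -10 + (-19)·β' = -2.129942; -2.129942 ∉ [-1.6, -0.4) → out
#5 (-1,0): internal coord -1 + (0)·β' = -1.000000; -1.000000 ∈ [-1.6, -0.4) → IN Λ
#6 (8,20): internal coord 8 + (20)·β' = -0.284271; -0.284271 ∉ [-1.6, -0.4) → out
#7 (-1,1): internal coord -1 + (1)·β' = -1.414214; -1.414214 ∈ [-1.6, -0.4) → IN Λ
#8 (0,5): internal coord 0 + (5)·β' = -2.071068; -2.071068 ∉ [-1.6, -0.4) → out
#9 (-5,-9): internal coord -5 + (-9)·β' = -1.272078; -1.272078 ∈ [-1.6, -0.4) → IN Λ

2, 3, 5, 7, 9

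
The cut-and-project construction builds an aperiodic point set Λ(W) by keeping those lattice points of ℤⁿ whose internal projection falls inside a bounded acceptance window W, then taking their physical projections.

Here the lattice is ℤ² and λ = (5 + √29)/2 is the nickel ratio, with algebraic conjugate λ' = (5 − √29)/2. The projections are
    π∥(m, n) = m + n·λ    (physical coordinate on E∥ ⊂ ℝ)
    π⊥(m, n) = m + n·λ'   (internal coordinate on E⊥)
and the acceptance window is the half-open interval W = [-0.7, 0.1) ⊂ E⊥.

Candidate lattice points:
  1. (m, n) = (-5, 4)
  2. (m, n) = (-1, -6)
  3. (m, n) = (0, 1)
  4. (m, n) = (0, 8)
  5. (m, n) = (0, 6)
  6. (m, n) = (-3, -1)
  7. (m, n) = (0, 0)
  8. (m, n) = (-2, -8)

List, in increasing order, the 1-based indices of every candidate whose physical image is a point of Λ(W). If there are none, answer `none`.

λ' = (5−√29)/2 ≈ -0.1926.
candidate 1: (m,n)=(-5,4) → π∥ = -5+4·λ ≈ 15.7703, π⊥ = -5+4·λ' ≈ -5.7703 ∉ [-0.7, 0.1) ⇒ out
candidate 2: (m,n)=(-1,-6) → π∥ = -1-6·λ ≈ -32.1555, π⊥ = -1-6·λ' ≈ 0.1555 ∉ [-0.7, 0.1) ⇒ out
candidate 3: (m,n)=(0,1) → π∥ = 0+1·λ ≈ 5.1926, π⊥ = 0+1·λ' ≈ -0.1926 ∈ [-0.7, 0.1) ⇒ IN Λ
candidate 4: (m,n)=(0,8) → π∥ = 0+8·λ ≈ 41.5407, π⊥ = 0+8·λ' ≈ -1.5407 ∉ [-0.7, 0.1) ⇒ out
candidate 5: (m,n)=(0,6) → π∥ = 0+6·λ ≈ 31.1555, π⊥ = 0+6·λ' ≈ -1.1555 ∉ [-0.7, 0.1) ⇒ out
candidate 6: (m,n)=(-3,-1) → π∥ = -3-1·λ ≈ -8.1926, π⊥ = -3-1·λ' ≈ -2.8074 ∉ [-0.7, 0.1) ⇒ out
candidate 7: (m,n)=(0,0) → π∥ = 0+0·λ ≈ 0.0000, π⊥ = 0+0·λ' ≈ 0.0000 ∈ [-0.7, 0.1) ⇒ IN Λ
candidate 8: (m,n)=(-2,-8) → π∥ = -2-8·λ ≈ -43.5407, π⊥ = -2-8·λ' ≈ -0.4593 ∈ [-0.7, 0.1) ⇒ IN Λ

3, 7, 8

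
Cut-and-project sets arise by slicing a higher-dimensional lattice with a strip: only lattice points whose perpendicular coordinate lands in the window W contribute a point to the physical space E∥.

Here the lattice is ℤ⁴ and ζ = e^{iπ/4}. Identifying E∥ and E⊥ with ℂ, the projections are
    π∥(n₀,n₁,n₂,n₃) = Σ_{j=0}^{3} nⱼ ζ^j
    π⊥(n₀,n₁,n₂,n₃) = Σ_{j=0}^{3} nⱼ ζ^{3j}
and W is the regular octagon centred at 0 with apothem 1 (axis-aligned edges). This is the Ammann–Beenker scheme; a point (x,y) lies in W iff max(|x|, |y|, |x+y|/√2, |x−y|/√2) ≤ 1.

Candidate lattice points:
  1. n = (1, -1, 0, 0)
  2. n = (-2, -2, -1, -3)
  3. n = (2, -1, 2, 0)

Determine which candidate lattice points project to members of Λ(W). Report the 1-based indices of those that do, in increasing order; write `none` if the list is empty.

none

π⊥(n) = n₀ + n₁ζ³ + n₂ζ⁶ + n₃ζ⁹ where ζ = e^{iπ/4}.
candidate 1: n = (1, -1, 0, 0) → π⊥ ≈ (+1.707107, -0.707107); max(|x|,|y|,|x±y|/√2) = 1.707107 > 1 ⇒ ∉ W
candidate 2: n = (-2, -2, -1, -3) → π⊥ ≈ (-2.707107, -2.535534); max(|x|,|y|,|x±y|/√2) = 3.707107 > 1 ⇒ ∉ W
candidate 3: n = (2, -1, 2, 0) → π⊥ ≈ (+2.707107, -2.707107); max(|x|,|y|,|x±y|/√2) = 3.828427 > 1 ⇒ ∉ W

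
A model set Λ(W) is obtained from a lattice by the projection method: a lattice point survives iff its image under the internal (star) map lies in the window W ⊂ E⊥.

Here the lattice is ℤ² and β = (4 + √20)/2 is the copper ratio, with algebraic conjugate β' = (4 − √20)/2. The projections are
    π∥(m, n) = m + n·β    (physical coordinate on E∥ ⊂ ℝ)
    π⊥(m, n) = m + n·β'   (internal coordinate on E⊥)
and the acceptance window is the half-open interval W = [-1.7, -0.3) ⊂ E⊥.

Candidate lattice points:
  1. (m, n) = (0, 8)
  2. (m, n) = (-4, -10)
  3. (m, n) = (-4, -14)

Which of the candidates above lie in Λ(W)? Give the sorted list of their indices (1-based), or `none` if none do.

2, 3

β' = (4−√20)/2 ≈ -0.236068.
[1] lift (0,8): star map gives -1.888544; window check -1.7 ≤ -1.888544 < -0.3 is false → out
[2] lift (-4,-10): star map gives -1.639320; window check -1.7 ≤ -1.639320 < -0.3 is true → IN Λ
[3] lift (-4,-14): star map gives -0.695048; window check -1.7 ≤ -0.695048 < -0.3 is true → IN Λ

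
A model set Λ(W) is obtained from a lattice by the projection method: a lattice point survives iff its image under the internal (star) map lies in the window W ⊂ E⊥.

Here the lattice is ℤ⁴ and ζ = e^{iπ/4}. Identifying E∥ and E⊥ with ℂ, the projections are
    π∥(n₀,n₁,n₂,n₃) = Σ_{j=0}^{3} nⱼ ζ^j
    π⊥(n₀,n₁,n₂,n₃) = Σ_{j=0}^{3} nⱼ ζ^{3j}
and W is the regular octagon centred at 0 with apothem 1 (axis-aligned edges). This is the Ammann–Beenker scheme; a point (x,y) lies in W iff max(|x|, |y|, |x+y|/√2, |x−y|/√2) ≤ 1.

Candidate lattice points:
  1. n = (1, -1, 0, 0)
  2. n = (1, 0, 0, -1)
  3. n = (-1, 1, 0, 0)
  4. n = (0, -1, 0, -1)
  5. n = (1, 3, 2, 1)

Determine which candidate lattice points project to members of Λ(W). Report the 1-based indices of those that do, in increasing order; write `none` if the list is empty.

2, 5

With ζ = e^{iπ/4} the internal vectors are ζ^0,ζ^3,ζ^6,ζ^9.
candidate 1: n = (1, -1, 0, 0) → π⊥ ≈ (+1.70711, -0.70711); max(|x|,|y|,|x±y|/√2) = 1.70711 > 1 ⇒ ∉ W
candidate 2: n = (1, 0, 0, -1) → π⊥ ≈ (+0.29289, -0.70711); max(|x|,|y|,|x±y|/√2) = 0.70711 ≤ 1 ⇒ ∈ W
candidate 3: n = (-1, 1, 0, 0) → π⊥ ≈ (-1.70711, +0.70711); max(|x|,|y|,|x±y|/√2) = 1.70711 > 1 ⇒ ∉ W
candidate 4: n = (0, -1, 0, -1) → π⊥ ≈ (+0.00000, -1.41421); max(|x|,|y|,|x±y|/√2) = 1.41421 > 1 ⇒ ∉ W
candidate 5: n = (1, 3, 2, 1) → π⊥ ≈ (-0.41421, +0.82843); max(|x|,|y|,|x±y|/√2) = 0.87868 ≤ 1 ⇒ ∈ W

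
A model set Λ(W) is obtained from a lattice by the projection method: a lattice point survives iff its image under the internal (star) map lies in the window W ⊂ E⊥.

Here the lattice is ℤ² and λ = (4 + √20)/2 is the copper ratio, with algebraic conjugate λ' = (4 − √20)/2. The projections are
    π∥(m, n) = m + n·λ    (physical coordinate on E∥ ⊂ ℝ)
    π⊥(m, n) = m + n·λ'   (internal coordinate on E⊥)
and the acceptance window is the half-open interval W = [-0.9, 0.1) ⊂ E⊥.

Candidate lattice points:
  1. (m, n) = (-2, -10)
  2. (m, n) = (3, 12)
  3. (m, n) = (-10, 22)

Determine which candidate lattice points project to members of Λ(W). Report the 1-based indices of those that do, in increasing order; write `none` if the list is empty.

Numerically λ ≈ 4.236068 and λ' = −1/λ ≈ -0.236068.
candidate 1: (m,n)=(-2,-10) → π∥ = -2-10·λ ≈ -44.360680, π⊥ = -2-10·λ' ≈ 0.360680 ∉ [-0.9, 0.1) ⇒ out
candidate 2: (m,n)=(3,12) → π∥ = 3+12·λ ≈ 53.832816, π⊥ = 3+12·λ' ≈ 0.167184 ∉ [-0.9, 0.1) ⇒ out
candidate 3: (m,n)=(-10,22) → π∥ = -10+22·λ ≈ 83.193496, π⊥ = -10+22·λ' ≈ -15.193496 ∉ [-0.9, 0.1) ⇒ out

none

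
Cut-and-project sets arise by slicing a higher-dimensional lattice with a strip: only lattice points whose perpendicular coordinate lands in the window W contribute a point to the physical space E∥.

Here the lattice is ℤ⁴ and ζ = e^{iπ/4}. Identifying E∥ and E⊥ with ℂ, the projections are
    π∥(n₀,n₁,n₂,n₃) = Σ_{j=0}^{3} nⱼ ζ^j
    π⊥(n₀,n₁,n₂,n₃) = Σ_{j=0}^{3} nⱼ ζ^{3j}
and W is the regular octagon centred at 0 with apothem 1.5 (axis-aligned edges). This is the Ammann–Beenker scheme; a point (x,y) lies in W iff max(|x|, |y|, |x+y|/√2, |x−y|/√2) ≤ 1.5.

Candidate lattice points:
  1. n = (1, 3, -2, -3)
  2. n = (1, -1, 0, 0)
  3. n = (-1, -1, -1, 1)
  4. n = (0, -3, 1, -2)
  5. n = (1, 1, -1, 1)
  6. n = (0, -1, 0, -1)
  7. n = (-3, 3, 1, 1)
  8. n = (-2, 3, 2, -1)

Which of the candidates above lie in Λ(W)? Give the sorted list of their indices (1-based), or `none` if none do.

With ζ = e^{iπ/4} the internal vectors are ζ^0,ζ^3,ζ^6,ζ^9.
#1 (1, 3, -2, -3): internal (-3.2426, 2.0000); octagon support 3.7071 vs apothem 1.5 → ∉ W
#2 (1, -1, 0, 0): internal (1.7071, -0.7071); octagon support 1.7071 vs apothem 1.5 → ∉ W
#3 (-1, -1, -1, 1): internal (0.4142, 1.0000); octagon support 1.0000 vs apothem 1.5 → ∈ W
#4 (0, -3, 1, -2): internal (0.7071, -4.5355); octagon support 4.5355 vs apothem 1.5 → ∉ W
#5 (1, 1, -1, 1): internal (1.0000, 2.4142); octagon support 2.4142 vs apothem 1.5 → ∉ W
#6 (0, -1, 0, -1): internal (0.0000, -1.4142); octagon support 1.4142 vs apothem 1.5 → ∈ W
#7 (-3, 3, 1, 1): internal (-4.4142, 1.8284); octagon support 4.4142 vs apothem 1.5 → ∉ W
#8 (-2, 3, 2, -1): internal (-4.8284, -0.5858); octagon support 4.8284 vs apothem 1.5 → ∉ W

3, 6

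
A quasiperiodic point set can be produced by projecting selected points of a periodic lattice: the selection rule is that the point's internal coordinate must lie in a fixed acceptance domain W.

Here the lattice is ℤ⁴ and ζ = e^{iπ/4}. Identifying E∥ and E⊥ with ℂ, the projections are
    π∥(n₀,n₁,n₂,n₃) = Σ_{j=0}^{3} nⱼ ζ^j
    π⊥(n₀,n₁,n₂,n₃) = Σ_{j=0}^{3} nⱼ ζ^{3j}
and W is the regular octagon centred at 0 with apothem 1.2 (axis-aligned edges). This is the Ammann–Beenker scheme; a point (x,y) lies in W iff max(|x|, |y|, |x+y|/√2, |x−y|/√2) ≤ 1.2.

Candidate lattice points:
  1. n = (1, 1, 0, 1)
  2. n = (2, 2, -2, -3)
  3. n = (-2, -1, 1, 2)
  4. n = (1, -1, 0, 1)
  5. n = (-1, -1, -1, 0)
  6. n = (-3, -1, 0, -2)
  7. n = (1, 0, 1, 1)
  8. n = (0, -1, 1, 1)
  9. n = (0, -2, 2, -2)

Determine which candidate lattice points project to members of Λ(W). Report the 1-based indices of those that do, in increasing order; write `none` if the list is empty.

With ζ = e^{iπ/4} the internal vectors are ζ^0,ζ^3,ζ^6,ζ^9.
candidate 1: n = (1, 1, 0, 1) → π⊥ ≈ (+1.000000, +1.414214); max(|x|,|y|,|x±y|/√2) = 1.707107 > 1.2 ⇒ ∉ W
candidate 2: n = (2, 2, -2, -3) → π⊥ ≈ (-1.535534, +1.292893); max(|x|,|y|,|x±y|/√2) = 2.000000 > 1.2 ⇒ ∉ W
candidate 3: n = (-2, -1, 1, 2) → π⊥ ≈ (+0.121320, -0.292893); max(|x|,|y|,|x±y|/√2) = 0.292893 ≤ 1.2 ⇒ ∈ W
candidate 4: n = (1, -1, 0, 1) → π⊥ ≈ (+2.414214, +0.000000); max(|x|,|y|,|x±y|/√2) = 2.414214 > 1.2 ⇒ ∉ W
candidate 5: n = (-1, -1, -1, 0) → π⊥ ≈ (-0.292893, +0.292893); max(|x|,|y|,|x±y|/√2) = 0.414214 ≤ 1.2 ⇒ ∈ W
candidate 6: n = (-3, -1, 0, -2) → π⊥ ≈ (-3.707107, -2.121320); max(|x|,|y|,|x±y|/√2) = 4.121320 > 1.2 ⇒ ∉ W
candidate 7: n = (1, 0, 1, 1) → π⊥ ≈ (+1.707107, -0.292893); max(|x|,|y|,|x±y|/√2) = 1.707107 > 1.2 ⇒ ∉ W
candidate 8: n = (0, -1, 1, 1) → π⊥ ≈ (+1.414214, -1.000000); max(|x|,|y|,|x±y|/√2) = 1.707107 > 1.2 ⇒ ∉ W
candidate 9: n = (0, -2, 2, -2) → π⊥ ≈ (+0.000000, -4.828427); max(|x|,|y|,|x±y|/√2) = 4.828427 > 1.2 ⇒ ∉ W

3, 5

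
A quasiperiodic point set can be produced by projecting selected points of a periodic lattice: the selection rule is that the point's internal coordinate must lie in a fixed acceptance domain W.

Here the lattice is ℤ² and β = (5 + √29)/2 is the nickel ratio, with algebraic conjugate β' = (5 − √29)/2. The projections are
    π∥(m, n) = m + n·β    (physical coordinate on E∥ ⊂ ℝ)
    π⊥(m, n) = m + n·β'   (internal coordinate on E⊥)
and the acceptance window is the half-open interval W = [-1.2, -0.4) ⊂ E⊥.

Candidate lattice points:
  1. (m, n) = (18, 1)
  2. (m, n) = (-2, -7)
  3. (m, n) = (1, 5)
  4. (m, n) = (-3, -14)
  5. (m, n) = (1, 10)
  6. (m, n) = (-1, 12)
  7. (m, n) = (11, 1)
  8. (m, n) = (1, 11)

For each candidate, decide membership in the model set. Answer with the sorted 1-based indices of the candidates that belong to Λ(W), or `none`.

β' = (5−√29)/2 ≈ -0.19258.
candidate 1: (m,n)=(18,1) → π∥ = 18+1·β ≈ 23.19258, π⊥ = 18+1·β' ≈ 17.80742 ∉ [-1.2, -0.4) ⇒ out
candidate 2: (m,n)=(-2,-7) → π∥ = -2-7·β ≈ -38.34808, π⊥ = -2-7·β' ≈ -0.65192 ∈ [-1.2, -0.4) ⇒ IN Λ
candidate 3: (m,n)=(1,5) → π∥ = 1+5·β ≈ 26.96291, π⊥ = 1+5·β' ≈ 0.03709 ∉ [-1.2, -0.4) ⇒ out
candidate 4: (m,n)=(-3,-14) → π∥ = -3-14·β ≈ -75.69615, π⊥ = -3-14·β' ≈ -0.30385 ∉ [-1.2, -0.4) ⇒ out
candidate 5: (m,n)=(1,10) → π∥ = 1+10·β ≈ 52.92582, π⊥ = 1+10·β' ≈ -0.92582 ∈ [-1.2, -0.4) ⇒ IN Λ
candidate 6: (m,n)=(-1,12) → π∥ = -1+12·β ≈ 61.31099, π⊥ = -1+12·β' ≈ -3.31099 ∉ [-1.2, -0.4) ⇒ out
candidate 7: (m,n)=(11,1) → π∥ = 11+1·β ≈ 16.19258, π⊥ = 11+1·β' ≈ 10.80742 ∉ [-1.2, -0.4) ⇒ out
candidate 8: (m,n)=(1,11) → π∥ = 1+11·β ≈ 58.11841, π⊥ = 1+11·β' ≈ -1.11841 ∈ [-1.2, -0.4) ⇒ IN Λ

2, 5, 8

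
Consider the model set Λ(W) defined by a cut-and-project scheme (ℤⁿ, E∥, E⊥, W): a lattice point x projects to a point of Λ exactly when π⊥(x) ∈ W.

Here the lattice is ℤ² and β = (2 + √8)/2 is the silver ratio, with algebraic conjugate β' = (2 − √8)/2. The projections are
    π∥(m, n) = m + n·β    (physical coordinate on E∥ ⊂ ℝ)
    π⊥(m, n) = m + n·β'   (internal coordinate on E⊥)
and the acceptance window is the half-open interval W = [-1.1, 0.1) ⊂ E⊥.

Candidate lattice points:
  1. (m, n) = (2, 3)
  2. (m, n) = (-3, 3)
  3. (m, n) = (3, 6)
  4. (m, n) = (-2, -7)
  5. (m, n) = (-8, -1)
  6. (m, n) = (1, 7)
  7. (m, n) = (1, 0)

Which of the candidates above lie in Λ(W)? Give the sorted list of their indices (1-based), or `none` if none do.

Compute β' = (2−√8)/2 = -0.414214, so π⊥(m,n) = m -0.414214·n.
#1 (2,3): internal coord 2 + (3)·β' = +0.757359; +0.757359 ∉ [-1.1, 0.1) → out
#2 (-3,3): internal coord -3 + (3)·β' = -4.242641; -4.242641 ∉ [-1.1, 0.1) → out
#3 (3,6): internal coord 3 + (6)·β' = +0.514719; +0.514719 ∉ [-1.1, 0.1) → out
#4 (-2,-7): internal coord -2 + (-7)·β' = +0.899495; +0.899495 ∉ [-1.1, 0.1) → out
#5 (-8,-1): internal coord -8 + (-1)·β' = -7.585786; -7.585786 ∉ [-1.1, 0.1) → out
#6 (1,7): internal coord 1 + (7)·β' = -1.899495; -1.899495 ∉ [-1.1, 0.1) → out
#7 (1,0): internal coord 1 + (0)·β' = +1.000000; +1.000000 ∉ [-1.1, 0.1) → out

none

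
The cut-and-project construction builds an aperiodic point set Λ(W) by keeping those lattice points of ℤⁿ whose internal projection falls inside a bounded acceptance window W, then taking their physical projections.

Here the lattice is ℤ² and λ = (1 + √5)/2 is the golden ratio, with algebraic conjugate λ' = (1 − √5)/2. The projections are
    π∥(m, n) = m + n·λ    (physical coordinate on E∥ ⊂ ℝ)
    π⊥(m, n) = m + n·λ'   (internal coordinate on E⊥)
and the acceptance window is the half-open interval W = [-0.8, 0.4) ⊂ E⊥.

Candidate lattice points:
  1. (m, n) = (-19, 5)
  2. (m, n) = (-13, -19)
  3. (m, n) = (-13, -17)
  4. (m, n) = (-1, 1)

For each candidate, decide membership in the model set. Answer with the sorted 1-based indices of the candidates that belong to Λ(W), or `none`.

none

Numerically λ ≈ 1.618034 and λ' = −1/λ ≈ -0.618034.
candidate 1: (m,n)=(-19,5) → π∥ = -19+5·λ ≈ -10.909830, π⊥ = -19+5·λ' ≈ -22.090170 ∉ [-0.8, 0.4) ⇒ out
candidate 2: (m,n)=(-13,-19) → π∥ = -13-19·λ ≈ -43.742646, π⊥ = -13-19·λ' ≈ -1.257354 ∉ [-0.8, 0.4) ⇒ out
candidate 3: (m,n)=(-13,-17) → π∥ = -13-17·λ ≈ -40.506578, π⊥ = -13-17·λ' ≈ -2.493422 ∉ [-0.8, 0.4) ⇒ out
candidate 4: (m,n)=(-1,1) → π∥ = -1+1·λ ≈ 0.618034, π⊥ = -1+1·λ' ≈ -1.618034 ∉ [-0.8, 0.4) ⇒ out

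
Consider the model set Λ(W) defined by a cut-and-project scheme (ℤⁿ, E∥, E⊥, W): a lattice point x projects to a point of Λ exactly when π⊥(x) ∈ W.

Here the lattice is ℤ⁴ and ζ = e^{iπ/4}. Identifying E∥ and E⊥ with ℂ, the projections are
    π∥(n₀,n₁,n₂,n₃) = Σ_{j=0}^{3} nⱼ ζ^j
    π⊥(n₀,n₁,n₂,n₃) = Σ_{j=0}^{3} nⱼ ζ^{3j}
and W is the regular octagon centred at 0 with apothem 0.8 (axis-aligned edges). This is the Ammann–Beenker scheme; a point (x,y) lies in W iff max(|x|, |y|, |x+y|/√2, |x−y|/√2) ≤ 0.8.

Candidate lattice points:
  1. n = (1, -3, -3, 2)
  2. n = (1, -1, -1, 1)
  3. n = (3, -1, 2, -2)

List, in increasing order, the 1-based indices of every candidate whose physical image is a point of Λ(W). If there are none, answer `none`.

none

With ζ = e^{iπ/4} the internal vectors are ζ^0,ζ^3,ζ^6,ζ^9.
#1 (1, -3, -3, 2): internal (4.535534, 2.292893); octagon support 4.828427 vs apothem 0.8 → ∉ W
#2 (1, -1, -1, 1): internal (2.414214, 1.000000); octagon support 2.414214 vs apothem 0.8 → ∉ W
#3 (3, -1, 2, -2): internal (2.292893, -4.121320); octagon support 4.535534 vs apothem 0.8 → ∉ W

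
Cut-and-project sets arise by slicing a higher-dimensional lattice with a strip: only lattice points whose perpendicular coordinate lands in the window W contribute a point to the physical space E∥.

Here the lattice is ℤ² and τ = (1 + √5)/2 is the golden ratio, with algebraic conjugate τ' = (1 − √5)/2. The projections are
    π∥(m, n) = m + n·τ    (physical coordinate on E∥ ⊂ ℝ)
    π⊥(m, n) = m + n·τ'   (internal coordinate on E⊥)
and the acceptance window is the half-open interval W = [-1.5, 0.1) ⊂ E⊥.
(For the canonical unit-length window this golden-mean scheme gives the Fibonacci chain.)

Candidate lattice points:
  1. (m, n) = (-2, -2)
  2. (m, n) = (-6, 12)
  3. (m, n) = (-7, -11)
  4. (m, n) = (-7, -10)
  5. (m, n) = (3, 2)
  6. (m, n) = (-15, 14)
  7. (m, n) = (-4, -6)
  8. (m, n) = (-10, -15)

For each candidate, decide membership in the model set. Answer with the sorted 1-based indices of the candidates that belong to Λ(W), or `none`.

Compute τ' = (1−√5)/2 = -0.618034, so π⊥(m,n) = m -0.618034·n.
candidate 1: (m,n)=(-2,-2) → π∥ = -2-2·τ ≈ -5.236068, π⊥ = -2-2·τ' ≈ -0.763932 ∈ [-1.5, 0.1) ⇒ IN Λ
candidate 2: (m,n)=(-6,12) → π∥ = -6+12·τ ≈ 13.416408, π⊥ = -6+12·τ' ≈ -13.416408 ∉ [-1.5, 0.1) ⇒ out
candidate 3: (m,n)=(-7,-11) → π∥ = -7-11·τ ≈ -24.798374, π⊥ = -7-11·τ' ≈ -0.201626 ∈ [-1.5, 0.1) ⇒ IN Λ
candidate 4: (m,n)=(-7,-10) → π∥ = -7-10·τ ≈ -23.180340, π⊥ = -7-10·τ' ≈ -0.819660 ∈ [-1.5, 0.1) ⇒ IN Λ
candidate 5: (m,n)=(3,2) → π∥ = 3+2·τ ≈ 6.236068, π⊥ = 3+2·τ' ≈ 1.763932 ∉ [-1.5, 0.1) ⇒ out
candidate 6: (m,n)=(-15,14) → π∥ = -15+14·τ ≈ 7.652476, π⊥ = -15+14·τ' ≈ -23.652476 ∉ [-1.5, 0.1) ⇒ out
candidate 7: (m,n)=(-4,-6) → π∥ = -4-6·τ ≈ -13.708204, π⊥ = -4-6·τ' ≈ -0.291796 ∈ [-1.5, 0.1) ⇒ IN Λ
candidate 8: (m,n)=(-10,-15) → π∥ = -10-15·τ ≈ -34.270510, π⊥ = -10-15·τ' ≈ -0.729490 ∈ [-1.5, 0.1) ⇒ IN Λ

1, 3, 4, 7, 8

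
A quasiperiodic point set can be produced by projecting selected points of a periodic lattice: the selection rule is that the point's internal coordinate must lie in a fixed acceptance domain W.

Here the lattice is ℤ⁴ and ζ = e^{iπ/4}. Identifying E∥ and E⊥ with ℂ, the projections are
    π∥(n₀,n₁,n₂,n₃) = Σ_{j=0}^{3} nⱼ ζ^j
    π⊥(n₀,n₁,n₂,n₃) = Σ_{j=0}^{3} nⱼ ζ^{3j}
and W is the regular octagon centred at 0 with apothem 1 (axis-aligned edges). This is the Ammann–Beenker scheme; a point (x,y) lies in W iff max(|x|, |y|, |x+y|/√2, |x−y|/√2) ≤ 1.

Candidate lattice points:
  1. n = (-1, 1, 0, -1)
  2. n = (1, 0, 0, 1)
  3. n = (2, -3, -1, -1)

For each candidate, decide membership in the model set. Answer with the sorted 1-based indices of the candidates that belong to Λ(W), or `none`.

With ζ = e^{iπ/4} the internal vectors are ζ^0,ζ^3,ζ^6,ζ^9.
#1 (-1, 1, 0, -1): internal (-2.4142, 0.0000); octagon support 2.4142 vs apothem 1 → ∉ W
#2 (1, 0, 0, 1): internal (1.7071, 0.7071); octagon support 1.7071 vs apothem 1 → ∉ W
#3 (2, -3, -1, -1): internal (3.4142, -1.8284); octagon support 3.7071 vs apothem 1 → ∉ W

none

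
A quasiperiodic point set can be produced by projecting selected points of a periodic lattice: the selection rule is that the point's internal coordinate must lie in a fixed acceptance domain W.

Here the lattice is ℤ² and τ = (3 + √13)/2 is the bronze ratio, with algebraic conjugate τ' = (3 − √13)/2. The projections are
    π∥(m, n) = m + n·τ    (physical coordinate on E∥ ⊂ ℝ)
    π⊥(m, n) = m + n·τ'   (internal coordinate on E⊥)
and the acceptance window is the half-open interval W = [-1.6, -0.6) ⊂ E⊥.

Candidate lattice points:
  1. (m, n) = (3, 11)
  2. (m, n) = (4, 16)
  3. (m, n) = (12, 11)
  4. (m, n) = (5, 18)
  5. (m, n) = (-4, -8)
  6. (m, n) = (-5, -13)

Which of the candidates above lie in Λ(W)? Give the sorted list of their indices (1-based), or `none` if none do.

Numerically τ ≈ 3.302776 and τ' = −1/τ ≈ -0.302776.
#1 (3,11): internal coord 3 + (11)·τ' = -0.330532; -0.330532 ∉ [-1.6, -0.6) → out
#2 (4,16): internal coord 4 + (16)·τ' = -0.844410; -0.844410 ∈ [-1.6, -0.6) → IN Λ
#3 (12,11): internal coord 12 + (11)·τ' = +8.669468; +8.669468 ∉ [-1.6, -0.6) → out
#4 (5,18): internal coord 5 + (18)·τ' = -0.449961; -0.449961 ∉ [-1.6, -0.6) → out
#5 (-4,-8): internal coord -4 + (-8)·τ' = -1.577795; -1.577795 ∈ [-1.6, -0.6) → IN Λ
#6 (-5,-13): internal coord -5 + (-13)·τ' = -1.063917; -1.063917 ∈ [-1.6, -0.6) → IN Λ

2, 5, 6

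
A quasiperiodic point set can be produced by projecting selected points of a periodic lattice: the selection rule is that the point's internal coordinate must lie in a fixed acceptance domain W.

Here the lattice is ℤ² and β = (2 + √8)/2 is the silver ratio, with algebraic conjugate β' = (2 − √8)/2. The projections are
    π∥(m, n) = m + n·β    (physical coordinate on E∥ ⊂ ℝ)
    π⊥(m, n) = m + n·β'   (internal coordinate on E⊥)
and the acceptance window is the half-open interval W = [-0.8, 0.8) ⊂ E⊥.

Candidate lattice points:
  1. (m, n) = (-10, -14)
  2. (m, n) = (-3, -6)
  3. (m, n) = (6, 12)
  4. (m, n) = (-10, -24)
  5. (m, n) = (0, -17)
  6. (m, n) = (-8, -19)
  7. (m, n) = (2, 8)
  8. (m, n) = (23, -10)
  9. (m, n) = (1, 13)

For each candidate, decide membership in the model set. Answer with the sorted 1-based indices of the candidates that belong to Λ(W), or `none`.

β' = (2−√8)/2 ≈ -0.41421.
[1] lift (-10,-14): star map gives -4.20101; window check -0.8 ≤ -4.20101 < 0.8 is false → out
[2] lift (-3,-6): star map gives -0.51472; window check -0.8 ≤ -0.51472 < 0.8 is true → IN Λ
[3] lift (6,12): star map gives 1.02944; window check -0.8 ≤ 1.02944 < 0.8 is false → out
[4] lift (-10,-24): star map gives -0.05887; window check -0.8 ≤ -0.05887 < 0.8 is true → IN Λ
[5] lift (0,-17): star map gives 7.04163; window check -0.8 ≤ 7.04163 < 0.8 is false → out
[6] lift (-8,-19): star map gives -0.12994; window check -0.8 ≤ -0.12994 < 0.8 is true → IN Λ
[7] lift (2,8): star map gives -1.31371; window check -0.8 ≤ -1.31371 < 0.8 is false → out
[8] lift (23,-10): star map gives 27.14214; window check -0.8 ≤ 27.14214 < 0.8 is false → out
[9] lift (1,13): star map gives -4.38478; window check -0.8 ≤ -4.38478 < 0.8 is false → out

2, 4, 6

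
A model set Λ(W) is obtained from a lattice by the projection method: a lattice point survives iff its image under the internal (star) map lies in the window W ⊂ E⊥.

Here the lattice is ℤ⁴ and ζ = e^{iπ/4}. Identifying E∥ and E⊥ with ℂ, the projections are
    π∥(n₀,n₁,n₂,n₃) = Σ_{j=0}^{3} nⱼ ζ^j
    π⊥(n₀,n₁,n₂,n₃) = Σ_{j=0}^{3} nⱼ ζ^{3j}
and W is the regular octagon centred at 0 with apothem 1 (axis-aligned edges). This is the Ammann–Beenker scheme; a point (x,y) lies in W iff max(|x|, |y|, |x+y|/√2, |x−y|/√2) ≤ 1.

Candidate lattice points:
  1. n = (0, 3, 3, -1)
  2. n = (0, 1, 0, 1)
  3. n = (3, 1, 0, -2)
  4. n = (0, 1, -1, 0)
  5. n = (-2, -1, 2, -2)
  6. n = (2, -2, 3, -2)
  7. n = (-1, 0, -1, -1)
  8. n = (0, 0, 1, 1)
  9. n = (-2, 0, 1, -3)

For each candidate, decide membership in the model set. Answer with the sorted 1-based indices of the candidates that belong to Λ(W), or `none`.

π⊥(n) = n₀ + n₁ζ³ + n₂ζ⁶ + n₃ζ⁹ where ζ = e^{iπ/4}.
candidate 1: n = (0, 3, 3, -1) → π⊥ ≈ (-2.828427, -1.585786); max(|x|,|y|,|x±y|/√2) = 3.121320 > 1 ⇒ ∉ W
candidate 2: n = (0, 1, 0, 1) → π⊥ ≈ (+0.000000, +1.414214); max(|x|,|y|,|x±y|/√2) = 1.414214 > 1 ⇒ ∉ W
candidate 3: n = (3, 1, 0, -2) → π⊥ ≈ (+0.878680, -0.707107); max(|x|,|y|,|x±y|/√2) = 1.121320 > 1 ⇒ ∉ W
candidate 4: n = (0, 1, -1, 0) → π⊥ ≈ (-0.707107, +1.707107); max(|x|,|y|,|x±y|/√2) = 1.707107 > 1 ⇒ ∉ W
candidate 5: n = (-2, -1, 2, -2) → π⊥ ≈ (-2.707107, -4.121320); max(|x|,|y|,|x±y|/√2) = 4.828427 > 1 ⇒ ∉ W
candidate 6: n = (2, -2, 3, -2) → π⊥ ≈ (+2.000000, -5.828427); max(|x|,|y|,|x±y|/√2) = 5.828427 > 1 ⇒ ∉ W
candidate 7: n = (-1, 0, -1, -1) → π⊥ ≈ (-1.707107, +0.292893); max(|x|,|y|,|x±y|/√2) = 1.707107 > 1 ⇒ ∉ W
candidate 8: n = (0, 0, 1, 1) → π⊥ ≈ (+0.707107, -0.292893); max(|x|,|y|,|x±y|/√2) = 0.707107 ≤ 1 ⇒ ∈ W
candidate 9: n = (-2, 0, 1, -3) → π⊥ ≈ (-4.121320, -3.121320); max(|x|,|y|,|x±y|/√2) = 5.121320 > 1 ⇒ ∉ W

8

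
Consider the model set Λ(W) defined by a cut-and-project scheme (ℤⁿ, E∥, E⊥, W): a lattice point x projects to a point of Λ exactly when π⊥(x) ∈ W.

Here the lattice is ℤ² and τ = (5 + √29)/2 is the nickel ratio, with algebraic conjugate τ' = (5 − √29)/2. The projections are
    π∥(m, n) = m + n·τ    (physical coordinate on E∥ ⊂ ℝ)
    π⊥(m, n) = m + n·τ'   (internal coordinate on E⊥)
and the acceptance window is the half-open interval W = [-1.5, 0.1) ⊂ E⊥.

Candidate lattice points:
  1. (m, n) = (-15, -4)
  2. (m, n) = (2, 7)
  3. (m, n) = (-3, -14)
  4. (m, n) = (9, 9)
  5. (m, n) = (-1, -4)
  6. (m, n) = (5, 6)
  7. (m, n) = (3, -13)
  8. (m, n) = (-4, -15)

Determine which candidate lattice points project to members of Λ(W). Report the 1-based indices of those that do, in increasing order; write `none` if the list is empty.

3, 5, 8

τ' = (5−√29)/2 ≈ -0.1926.
#1 (-15,-4): internal coord -15 + (-4)·τ' = -14.2297; -14.2297 ∉ [-1.5, 0.1) → out
#2 (2,7): internal coord 2 + (7)·τ' = +0.6519; +0.6519 ∉ [-1.5, 0.1) → out
#3 (-3,-14): internal coord -3 + (-14)·τ' = -0.3038; -0.3038 ∈ [-1.5, 0.1) → IN Λ
#4 (9,9): internal coord 9 + (9)·τ' = +7.2668; +7.2668 ∉ [-1.5, 0.1) → out
#5 (-1,-4): internal coord -1 + (-4)·τ' = -0.2297; -0.2297 ∈ [-1.5, 0.1) → IN Λ
#6 (5,6): internal coord 5 + (6)·τ' = +3.8445; +3.8445 ∉ [-1.5, 0.1) → out
#7 (3,-13): internal coord 3 + (-13)·τ' = +5.5036; +5.5036 ∉ [-1.5, 0.1) → out
#8 (-4,-15): internal coord -4 + (-15)·τ' = -1.1113; -1.1113 ∈ [-1.5, 0.1) → IN Λ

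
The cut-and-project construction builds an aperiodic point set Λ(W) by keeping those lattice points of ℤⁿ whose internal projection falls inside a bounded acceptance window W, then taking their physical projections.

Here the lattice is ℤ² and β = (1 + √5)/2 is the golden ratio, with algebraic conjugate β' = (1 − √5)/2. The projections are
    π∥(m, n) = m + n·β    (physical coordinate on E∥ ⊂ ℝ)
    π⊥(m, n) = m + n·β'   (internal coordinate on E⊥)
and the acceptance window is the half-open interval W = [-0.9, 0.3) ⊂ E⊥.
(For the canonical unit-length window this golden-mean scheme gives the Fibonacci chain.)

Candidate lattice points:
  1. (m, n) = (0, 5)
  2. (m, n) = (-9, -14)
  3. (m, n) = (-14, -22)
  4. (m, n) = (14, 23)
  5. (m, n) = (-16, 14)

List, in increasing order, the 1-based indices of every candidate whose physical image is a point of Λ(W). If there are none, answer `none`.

β' = (1−√5)/2 ≈ -0.618034.
[1] lift (0,5): star map gives -3.090170; window check -0.9 ≤ -3.090170 < 0.3 is false → out
[2] lift (-9,-14): star map gives -0.347524; window check -0.9 ≤ -0.347524 < 0.3 is true → IN Λ
[3] lift (-14,-22): star map gives -0.403252; window check -0.9 ≤ -0.403252 < 0.3 is true → IN Λ
[4] lift (14,23): star map gives -0.214782; window check -0.9 ≤ -0.214782 < 0.3 is true → IN Λ
[5] lift (-16,14): star map gives -24.652476; window check -0.9 ≤ -24.652476 < 0.3 is false → out

2, 3, 4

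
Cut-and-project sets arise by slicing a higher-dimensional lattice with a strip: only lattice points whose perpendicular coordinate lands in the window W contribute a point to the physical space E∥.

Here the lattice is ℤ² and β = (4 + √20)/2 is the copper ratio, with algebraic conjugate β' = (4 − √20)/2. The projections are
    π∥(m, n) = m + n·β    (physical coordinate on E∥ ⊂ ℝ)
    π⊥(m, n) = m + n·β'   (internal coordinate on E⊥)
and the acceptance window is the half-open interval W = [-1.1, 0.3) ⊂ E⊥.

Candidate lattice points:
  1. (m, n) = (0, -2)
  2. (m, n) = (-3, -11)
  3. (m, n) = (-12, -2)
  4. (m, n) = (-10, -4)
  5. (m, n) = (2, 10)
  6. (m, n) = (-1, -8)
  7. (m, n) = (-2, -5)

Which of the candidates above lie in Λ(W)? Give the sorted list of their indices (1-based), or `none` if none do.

2, 5, 7

Compute β' = (4−√20)/2 = -0.23607, so π⊥(m,n) = m -0.23607·n.
candidate 1: (m,n)=(0,-2) → π∥ = 0-2·β ≈ -8.47214, π⊥ = 0-2·β' ≈ 0.47214 ∉ [-1.1, 0.3) ⇒ out
candidate 2: (m,n)=(-3,-11) → π∥ = -3-11·β ≈ -49.59675, π⊥ = -3-11·β' ≈ -0.40325 ∈ [-1.1, 0.3) ⇒ IN Λ
candidate 3: (m,n)=(-12,-2) → π∥ = -12-2·β ≈ -20.47214, π⊥ = -12-2·β' ≈ -11.52786 ∉ [-1.1, 0.3) ⇒ out
candidate 4: (m,n)=(-10,-4) → π∥ = -10-4·β ≈ -26.94427, π⊥ = -10-4·β' ≈ -9.05573 ∉ [-1.1, 0.3) ⇒ out
candidate 5: (m,n)=(2,10) → π∥ = 2+10·β ≈ 44.36068, π⊥ = 2+10·β' ≈ -0.36068 ∈ [-1.1, 0.3) ⇒ IN Λ
candidate 6: (m,n)=(-1,-8) → π∥ = -1-8·β ≈ -34.88854, π⊥ = -1-8·β' ≈ 0.88854 ∉ [-1.1, 0.3) ⇒ out
candidate 7: (m,n)=(-2,-5) → π∥ = -2-5·β ≈ -23.18034, π⊥ = -2-5·β' ≈ -0.81966 ∈ [-1.1, 0.3) ⇒ IN Λ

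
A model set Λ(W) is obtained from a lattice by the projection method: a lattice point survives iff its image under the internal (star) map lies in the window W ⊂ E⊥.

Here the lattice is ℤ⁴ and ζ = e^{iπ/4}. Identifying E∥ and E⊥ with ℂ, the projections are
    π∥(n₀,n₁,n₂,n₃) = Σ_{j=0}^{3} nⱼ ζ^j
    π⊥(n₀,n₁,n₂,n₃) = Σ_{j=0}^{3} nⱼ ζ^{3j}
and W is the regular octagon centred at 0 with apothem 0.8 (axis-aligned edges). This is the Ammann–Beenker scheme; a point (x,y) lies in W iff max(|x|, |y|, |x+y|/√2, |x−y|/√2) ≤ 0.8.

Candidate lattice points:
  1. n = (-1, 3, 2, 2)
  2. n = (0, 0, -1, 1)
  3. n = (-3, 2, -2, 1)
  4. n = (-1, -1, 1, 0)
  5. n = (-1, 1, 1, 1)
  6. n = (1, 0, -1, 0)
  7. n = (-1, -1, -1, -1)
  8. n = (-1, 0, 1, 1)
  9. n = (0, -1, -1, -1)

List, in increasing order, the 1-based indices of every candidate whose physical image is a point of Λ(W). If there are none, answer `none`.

Internal map: ζ^{3j} for j=0..3 gives (1,0), (−√2/2,√2/2), (0,−1), (√2/2,√2/2).
candidate 1: n = (-1, 3, 2, 2) → π⊥ ≈ (-1.7071, +1.5355); max(|x|,|y|,|x±y|/√2) = 2.2929 > 0.8 ⇒ ∉ W
candidate 2: n = (0, 0, -1, 1) → π⊥ ≈ (+0.7071, +1.7071); max(|x|,|y|,|x±y|/√2) = 1.7071 > 0.8 ⇒ ∉ W
candidate 3: n = (-3, 2, -2, 1) → π⊥ ≈ (-3.7071, +4.1213); max(|x|,|y|,|x±y|/√2) = 5.5355 > 0.8 ⇒ ∉ W
candidate 4: n = (-1, -1, 1, 0) → π⊥ ≈ (-0.2929, -1.7071); max(|x|,|y|,|x±y|/√2) = 1.7071 > 0.8 ⇒ ∉ W
candidate 5: n = (-1, 1, 1, 1) → π⊥ ≈ (-1.0000, +0.4142); max(|x|,|y|,|x±y|/√2) = 1.0000 > 0.8 ⇒ ∉ W
candidate 6: n = (1, 0, -1, 0) → π⊥ ≈ (+1.0000, +1.0000); max(|x|,|y|,|x±y|/√2) = 1.4142 > 0.8 ⇒ ∉ W
candidate 7: n = (-1, -1, -1, -1) → π⊥ ≈ (-1.0000, -0.4142); max(|x|,|y|,|x±y|/√2) = 1.0000 > 0.8 ⇒ ∉ W
candidate 8: n = (-1, 0, 1, 1) → π⊥ ≈ (-0.2929, -0.2929); max(|x|,|y|,|x±y|/√2) = 0.4142 ≤ 0.8 ⇒ ∈ W
candidate 9: n = (0, -1, -1, -1) → π⊥ ≈ (+0.0000, -0.4142); max(|x|,|y|,|x±y|/√2) = 0.4142 ≤ 0.8 ⇒ ∈ W

8, 9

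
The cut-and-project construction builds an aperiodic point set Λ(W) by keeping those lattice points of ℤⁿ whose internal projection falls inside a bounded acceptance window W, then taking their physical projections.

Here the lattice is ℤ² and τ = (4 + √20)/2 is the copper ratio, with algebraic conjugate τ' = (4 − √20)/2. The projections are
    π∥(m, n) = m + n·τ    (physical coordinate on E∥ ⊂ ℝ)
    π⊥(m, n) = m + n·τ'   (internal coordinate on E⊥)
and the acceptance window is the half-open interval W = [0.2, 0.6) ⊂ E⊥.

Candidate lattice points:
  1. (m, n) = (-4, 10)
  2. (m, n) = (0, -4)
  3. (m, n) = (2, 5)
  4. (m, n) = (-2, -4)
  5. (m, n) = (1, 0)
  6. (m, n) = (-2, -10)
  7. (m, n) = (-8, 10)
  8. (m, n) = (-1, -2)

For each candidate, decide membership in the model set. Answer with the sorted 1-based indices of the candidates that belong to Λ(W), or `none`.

Compute τ' = (4−√20)/2 = -0.236068, so π⊥(m,n) = m -0.236068·n.
candidate 1: (m,n)=(-4,10) → π∥ = -4+10·τ ≈ 38.360680, π⊥ = -4+10·τ' ≈ -6.360680 ∉ [0.2, 0.6) ⇒ out
candidate 2: (m,n)=(0,-4) → π∥ = 0-4·τ ≈ -16.944272, π⊥ = 0-4·τ' ≈ 0.944272 ∉ [0.2, 0.6) ⇒ out
candidate 3: (m,n)=(2,5) → π∥ = 2+5·τ ≈ 23.180340, π⊥ = 2+5·τ' ≈ 0.819660 ∉ [0.2, 0.6) ⇒ out
candidate 4: (m,n)=(-2,-4) → π∥ = -2-4·τ ≈ -18.944272, π⊥ = -2-4·τ' ≈ -1.055728 ∉ [0.2, 0.6) ⇒ out
candidate 5: (m,n)=(1,0) → π∥ = 1+0·τ ≈ 1.000000, π⊥ = 1+0·τ' ≈ 1.000000 ∉ [0.2, 0.6) ⇒ out
candidate 6: (m,n)=(-2,-10) → π∥ = -2-10·τ ≈ -44.360680, π⊥ = -2-10·τ' ≈ 0.360680 ∈ [0.2, 0.6) ⇒ IN Λ
candidate 7: (m,n)=(-8,10) → π∥ = -8+10·τ ≈ 34.360680, π⊥ = -8+10·τ' ≈ -10.360680 ∉ [0.2, 0.6) ⇒ out
candidate 8: (m,n)=(-1,-2) → π∥ = -1-2·τ ≈ -9.472136, π⊥ = -1-2·τ' ≈ -0.527864 ∉ [0.2, 0.6) ⇒ out

6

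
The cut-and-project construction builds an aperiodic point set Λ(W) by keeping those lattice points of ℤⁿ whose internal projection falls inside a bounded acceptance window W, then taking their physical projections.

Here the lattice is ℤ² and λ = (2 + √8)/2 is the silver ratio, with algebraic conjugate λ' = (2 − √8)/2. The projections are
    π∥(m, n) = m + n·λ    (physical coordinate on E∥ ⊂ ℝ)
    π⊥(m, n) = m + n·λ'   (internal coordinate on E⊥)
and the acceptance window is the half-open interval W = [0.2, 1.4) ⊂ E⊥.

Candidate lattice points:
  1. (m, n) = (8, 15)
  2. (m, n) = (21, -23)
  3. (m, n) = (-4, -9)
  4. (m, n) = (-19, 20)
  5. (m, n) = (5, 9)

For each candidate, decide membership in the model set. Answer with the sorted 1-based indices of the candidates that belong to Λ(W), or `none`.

λ' = (2−√8)/2 ≈ -0.41421.
candidate 1: (m,n)=(8,15) → π∥ = 8+15·λ ≈ 44.21320, π⊥ = 8+15·λ' ≈ 1.78680 ∉ [0.2, 1.4) ⇒ out
candidate 2: (m,n)=(21,-23) → π∥ = 21-23·λ ≈ -34.52691, π⊥ = 21-23·λ' ≈ 30.52691 ∉ [0.2, 1.4) ⇒ out
candidate 3: (m,n)=(-4,-9) → π∥ = -4-9·λ ≈ -25.72792, π⊥ = -4-9·λ' ≈ -0.27208 ∉ [0.2, 1.4) ⇒ out
candidate 4: (m,n)=(-19,20) → π∥ = -19+20·λ ≈ 29.28427, π⊥ = -19+20·λ' ≈ -27.28427 ∉ [0.2, 1.4) ⇒ out
candidate 5: (m,n)=(5,9) → π∥ = 5+9·λ ≈ 26.72792, π⊥ = 5+9·λ' ≈ 1.27208 ∈ [0.2, 1.4) ⇒ IN Λ

5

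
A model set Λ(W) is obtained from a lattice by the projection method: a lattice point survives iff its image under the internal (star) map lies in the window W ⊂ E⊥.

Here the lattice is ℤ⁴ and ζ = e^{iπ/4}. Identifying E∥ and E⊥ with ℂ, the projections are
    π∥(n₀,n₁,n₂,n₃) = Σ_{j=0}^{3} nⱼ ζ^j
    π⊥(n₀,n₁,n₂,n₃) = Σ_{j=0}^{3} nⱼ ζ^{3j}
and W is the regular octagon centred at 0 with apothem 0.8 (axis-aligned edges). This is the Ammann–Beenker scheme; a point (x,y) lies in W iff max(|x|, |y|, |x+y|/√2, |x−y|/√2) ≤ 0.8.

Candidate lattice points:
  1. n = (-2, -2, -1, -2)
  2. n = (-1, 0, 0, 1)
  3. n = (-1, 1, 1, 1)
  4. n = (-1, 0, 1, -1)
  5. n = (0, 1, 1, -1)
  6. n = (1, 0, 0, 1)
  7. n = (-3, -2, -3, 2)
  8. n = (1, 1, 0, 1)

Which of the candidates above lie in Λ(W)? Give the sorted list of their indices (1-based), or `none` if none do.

Internal map: ζ^{3j} for j=0..3 gives (1,0), (−√2/2,√2/2), (0,−1), (√2/2,√2/2).
candidate 1: n = (-2, -2, -1, -2) → π⊥ ≈ (-2.0000, -1.8284); max(|x|,|y|,|x±y|/√2) = 2.7071 > 0.8 ⇒ ∉ W
candidate 2: n = (-1, 0, 0, 1) → π⊥ ≈ (-0.2929, +0.7071); max(|x|,|y|,|x±y|/√2) = 0.7071 ≤ 0.8 ⇒ ∈ W
candidate 3: n = (-1, 1, 1, 1) → π⊥ ≈ (-1.0000, +0.4142); max(|x|,|y|,|x±y|/√2) = 1.0000 > 0.8 ⇒ ∉ W
candidate 4: n = (-1, 0, 1, -1) → π⊥ ≈ (-1.7071, -1.7071); max(|x|,|y|,|x±y|/√2) = 2.4142 > 0.8 ⇒ ∉ W
candidate 5: n = (0, 1, 1, -1) → π⊥ ≈ (-1.4142, -1.0000); max(|x|,|y|,|x±y|/√2) = 1.7071 > 0.8 ⇒ ∉ W
candidate 6: n = (1, 0, 0, 1) → π⊥ ≈ (+1.7071, +0.7071); max(|x|,|y|,|x±y|/√2) = 1.7071 > 0.8 ⇒ ∉ W
candidate 7: n = (-3, -2, -3, 2) → π⊥ ≈ (-0.1716, +3.0000); max(|x|,|y|,|x±y|/√2) = 3.0000 > 0.8 ⇒ ∉ W
candidate 8: n = (1, 1, 0, 1) → π⊥ ≈ (+1.0000, +1.4142); max(|x|,|y|,|x±y|/√2) = 1.7071 > 0.8 ⇒ ∉ W

2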